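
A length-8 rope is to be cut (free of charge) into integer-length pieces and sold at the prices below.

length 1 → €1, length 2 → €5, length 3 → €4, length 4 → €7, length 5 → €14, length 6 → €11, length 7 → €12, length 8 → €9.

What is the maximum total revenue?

Build R[k] bottom-up: R[k] = max over allowed piece i of (p[i] + R[k−i]).
R[1] = 1
R[2] = max(1+1, 5+0) = 5
R[3] = max(1+5, 5+1, 4+0) = 6
R[4] = max(1+6, 5+5, 4+1, 7+0) = 10
R[5] = max(1+10, 5+6, 4+5, 7+1, 14+0) = 14
R[6] = max(1+14, 5+10, 4+6, 7+5, 14+1, 11+0) = 15
R[7] = max(1+15, 5+14, 4+10, …, 11+1, 12+0) = 19
R[8] = max(1+19, 5+15, 4+14, …, 12+1, 9+0) = 20
One optimal cutting: 5 + 2 + 1 → €14 + €5 + €1 = €20.

20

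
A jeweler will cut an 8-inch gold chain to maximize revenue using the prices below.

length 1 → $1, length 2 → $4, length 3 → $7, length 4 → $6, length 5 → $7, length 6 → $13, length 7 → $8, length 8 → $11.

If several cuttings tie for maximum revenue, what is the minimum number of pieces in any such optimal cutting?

3

Consider every possible first cut. r[k] is the best of p[i]+r[k−i] over all sellable i≤k.
r[1] = 1
r[2] = 4
r[3] = 7
r[4] = 8  (first piece 1, then r[3]=7)
r[5] = 11  (first piece 2, then r[3]=7)
r[6] = 14  (first piece 3, then r[3]=7)
r[7] = 15  (first piece 1, then r[6]=14)
r[8] = 18  (first piece 2, then r[6]=14)
Maximum revenue is $18.
Now minimize piece count subject to staying optimal: for each k, pieces[k] = 1 + min over i with p[i]+r[k−i]=r[k] of pieces[k−i].
pieces[5] = 2
pieces[6] = 2
pieces[7] = 3
pieces[8] = 3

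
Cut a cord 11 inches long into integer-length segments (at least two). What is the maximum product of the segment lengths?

Let m[k] be the best product for length k (with at least one cut). For each first piece i, the rest contributes max(k−i, m[k−i]).
Small cases: m[2]=1, m[3]=2.
m[4] = 2·max(2,1) = 2·2 = 4
m[5] = 2·max(3,2) = 2·3 = 6
m[6] = 3·max(3,2) = 3·3 = 9
m[7] = 2·max(5,6) = 2·6 = 12
m[8] = 2·max(6,9) = 2·9 = 18
m[9] = 3·max(6,9) = 3·9 = 27
m[10] = 2·max(8,18) = 2·18 = 36
m[11] = 2·max(9,27) = 2·27 = 54
One optimal split: 3 + 3 + 3 + 2; product 3·3·3·2 = 54.

54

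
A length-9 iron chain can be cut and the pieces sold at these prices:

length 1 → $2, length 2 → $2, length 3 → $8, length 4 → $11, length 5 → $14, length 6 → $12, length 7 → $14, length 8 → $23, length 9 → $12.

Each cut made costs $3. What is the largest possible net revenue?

22

Let r[k] be the best obtainable value from length k. For each k, try every first piece i and keep the best of price[i] + r[k−i] minus the 3 cut fee when i<k.
r[1] = 2
r[2] = 2
r[3] = 8
r[4] = 11
r[5] = 14
r[6] = 13  (first piece 1, then r[5]=14)
r[7] = 16  (first piece 3, then r[4]=11)
r[8] = 23
r[9] = 22  (first piece 1, then r[8]=23)
One optimal plan: pieces 8 + 1 (1 cut) → $25 − $3 = $22.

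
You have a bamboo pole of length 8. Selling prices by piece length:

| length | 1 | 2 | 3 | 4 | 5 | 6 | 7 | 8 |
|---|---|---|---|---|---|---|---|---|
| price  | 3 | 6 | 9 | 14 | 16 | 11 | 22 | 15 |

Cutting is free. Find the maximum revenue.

28

Let v[k] be the best obtainable value from length k. For each k, try every first piece i and keep the best of price[i] + v[k−i].
v[1] = 3
v[2] = 6  (first piece 1, then v[1]=3)
v[3] = 9  (first piece 1, then v[2]=6)
v[4] = 14
v[5] = 17  (first piece 1, then v[4]=14)
v[6] = 20  (first piece 1, then v[5]=17)
v[7] = 23  (first piece 1, then v[6]=20)
v[8] = 28  (first piece 4, then v[4]=14)
One optimal cutting: 4 + 4 → $14 + $14 = $28.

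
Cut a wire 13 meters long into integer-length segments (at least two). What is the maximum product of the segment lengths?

108

Fill g[k] for k=2..13: at each k try every first piece i and multiply by the better of (k−i) uncut or g[k−i].
Small cases: g[2]=1, g[3]=2, g[4]=4, g[5]=6, g[6]=9, g[7]=12, g[8]=18.
g[9] = max(1×18, 2×12, 3×9, …, 7×2, 8×1) = 27
g[10] = max(1×27, 2×18, 3×12, …, 8×2, 9×1) = 36
g[11] = max(1×36, 2×27, 3×18, …, 9×2, 10×1) = 54
g[12] = max(1×54, 2×36, 3×27, …, 10×2, 11×1) = 81
g[13] = max(1×81, 2×54, 3×36, …, 11×2, 12×1) = 108
One optimal split: 3 + 3 + 3 + 2 + 2; product 3×3×3×2×2 = 108.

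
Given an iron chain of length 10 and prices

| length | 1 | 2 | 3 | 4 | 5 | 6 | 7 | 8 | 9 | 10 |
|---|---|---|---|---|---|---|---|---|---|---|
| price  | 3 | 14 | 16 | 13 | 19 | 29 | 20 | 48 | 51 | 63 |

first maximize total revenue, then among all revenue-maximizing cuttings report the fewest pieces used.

5

Build r[k] bottom-up: r[k] = max over allowed piece i of (p[i] + r[k−i]).
r[1] = 3
r[2] = max(3+3, 14+0) = 14
r[3] = max(3+14, 14+3, 16+0) = 17
r[4] = max(3+17, 14+14, 16+3, 13+0) = 28
r[5] = max(3+28, 14+17, 16+14, 13+3, 19+0) = 31
r[6] = max(3+31, 14+28, 16+17, 13+14, 19+3, 29+0) = 42
r[7] = max(3+42, 14+31, 16+28, …, 29+3, 20+0) = 45
r[8] = max(3+45, 14+42, 16+31, …, 20+3, 48+0) = 56
r[9] = max(3+56, 14+45, 16+42, …, 48+3, 51+0) = 59
r[10] = max(3+59, 14+56, 16+45, …, 51+3, 63+0) = 70
Maximum revenue is $70.
Now minimize piece count subject to staying optimal: for each k, pieces[k] = 1 + min over i with p[i]+r[k−i]=r[k] of pieces[k−i].
pieces[7] = 4
pieces[8] = 4
pieces[9] = 5
pieces[10] = 5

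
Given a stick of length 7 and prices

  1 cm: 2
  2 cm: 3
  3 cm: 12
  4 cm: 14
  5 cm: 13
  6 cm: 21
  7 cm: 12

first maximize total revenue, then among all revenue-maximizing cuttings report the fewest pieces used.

2

Let r[k] be the best obtainable value from length k. For each k, try every first piece i and keep the best of price[i] + r[k−i].
r[1] = 2
r[2] = max(2+2, 3+0) = 4
r[3] = max(2+4, 3+2, 12+0) = 12
r[4] = max(2+12, 3+4, 12+2, 14+0) = 14
r[5] = max(2+14, 3+12, 12+4, 14+2, 13+0) = 16
r[6] = max(2+16, 3+14, 12+12, 14+4, 13+2, 21+0) = 24
r[7] = max(2+24, 3+16, 12+14, …, 21+2, 12+0) = 26
Maximum revenue is 26.
Now minimize piece count subject to staying optimal: for each k, pieces[k] = 1 + min over i with p[i]+r[k−i]=r[k] of pieces[k−i].
pieces[4] = 1
pieces[5] = 2
pieces[6] = 2
pieces[7] = 2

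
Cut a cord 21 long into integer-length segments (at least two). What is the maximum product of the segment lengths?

2187

Fill g[k] for k=2..21: at each k try every first piece i and multiply by the better of (k−i) uncut or g[k−i].
g[2] = 1·max(1,0) = 1·1 = 1
g[3] = max(1·2, 2·1) = 2
g[4] = max(1·3, 2·2, 3·1) = 4
g[5] = max(1·4, 2·3, 3·2, 4·1) = 6
g[6] = max(1·6, 2·4, 3·3, 4·2, 5·1) = 9
g[7] = max(1·9, 2·6, 3·4, 4·3, 5·2, 6·1) = 12
g[8] = max(1·12, 2·9, 3·6, …, 6·2, 7·1) = 18
g[9] = max(1·18, 2·12, 3·9, …, 7·2, 8·1) = 27
g[10] = max(1·27, 2·18, 3·12, …, 8·2, 9·1) = 36
g[11] = max(1·36, 2·27, 3·18, …, 9·2, 10·1) = 54
g[12] = max(1·54, 2·36, 3·27, …, 10·2, 11·1) = 81
g[13] = max(1·81, 2·54, 3·36, …, 11·2, 12·1) = 108
g[14] = max(1·108, 2·81, 3·54, …, 12·2, 13·1) = 162
g[15] = max(1·162, 2·108, 3·81, …, 13·2, 14·1) = 243
g[16] = max(1·243, 2·162, 3·108, …, 14·2, 15·1) = 324
g[17] = max(1·324, 2·243, 3·162, …, 15·2, 16·1) = 486
g[18] = max(1·486, 2·324, 3·243, …, 16·2, 17·1) = 729
g[19] = max(1·729, 2·486, 3·324, …, 17·2, 18·1) = 972
g[20] = max(1·972, 2·729, 3·486, …, 18·2, 19·1) = 1458
g[21] = max(1·1458, 2·972, 3·729, …, 19·2, 20·1) = 2187
One optimal split: 3 + 3 + 3 + 3 + 3 + 3 + 3; product 3·3·3·3·3·3·3 = 2187.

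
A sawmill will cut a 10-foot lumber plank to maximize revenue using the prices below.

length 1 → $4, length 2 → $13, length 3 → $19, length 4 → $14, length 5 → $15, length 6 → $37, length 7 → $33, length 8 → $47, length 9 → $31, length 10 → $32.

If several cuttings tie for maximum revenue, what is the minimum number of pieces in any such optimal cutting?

5

Consider every possible first cut. r[k] is the best of p[i]+r[k−i] over all sellable i≤k.
r[1] = 4
r[2] = 13
r[3] = 19
r[4] = 26  (first piece 2, then r[2]=13)
r[5] = 32  (first piece 2, then r[3]=19)
r[6] = 39  (first piece 2, then r[4]=26)
r[7] = 45  (first piece 2, then r[5]=32)
r[8] = 52  (first piece 2, then r[6]=39)
r[9] = 58  (first piece 2, then r[7]=45)
r[10] = 65  (first piece 2, then r[8]=52)
Maximum revenue is $65.
Now minimize piece count subject to staying optimal: for each k, pieces[k] = 1 + min over i with p[i]+r[k−i]=r[k] of pieces[k−i].
pieces[7] = 3
pieces[8] = 4
pieces[9] = 4
pieces[10] = 5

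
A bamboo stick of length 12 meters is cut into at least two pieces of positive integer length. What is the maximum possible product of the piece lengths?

81

Fill g[k] for k=2..12: at each k try every first piece i and multiply by the better of (k−i) uncut or g[k−i].
g[2] = 1*max(1,0) = 1*1 = 1
g[3] = max(1*2, 2*1) = 2
g[4] = max(1*3, 2*2, 3*1) = 4
g[5] = max(1*4, 2*3, 3*2, 4*1) = 6
g[6] = max(1*6, 2*4, 3*3, 4*2, 5*1) = 9
g[7] = max(1*9, 2*6, 3*4, 4*3, 5*2, 6*1) = 12
g[8] = max(1*12, 2*9, 3*6, …, 6*2, 7*1) = 18
g[9] = max(1*18, 2*12, 3*9, …, 7*2, 8*1) = 27
g[10] = max(1*27, 2*18, 3*12, …, 8*2, 9*1) = 36
g[11] = max(1*36, 2*27, 3*18, …, 9*2, 10*1) = 54
g[12] = max(1*54, 2*36, 3*27, …, 10*2, 11*1) = 81
One optimal split: 3 + 3 + 3 + 3; product 3*3*3*3 = 81.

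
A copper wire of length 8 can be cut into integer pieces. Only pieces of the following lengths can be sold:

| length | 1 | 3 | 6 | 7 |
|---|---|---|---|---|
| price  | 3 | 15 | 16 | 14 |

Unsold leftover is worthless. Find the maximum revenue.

36

Build r[k] bottom-up: r[k] = max over allowed piece i of (p[i] + r[k−i]).
r[1] = 3
r[2] = 6  (first piece 1, then r[1]=3)
r[3] = max(3+6, 15+0) = 15
r[4] = max(3+15, 15+3) = 18
r[5] = max(3+18, 15+6) = 21
r[6] = max(3+21, 15+15, 16+0) = 30
r[7] = max(3+30, 15+18, 16+3, 14+0) = 33
r[8] = max(3+33, 15+21, 16+6, 14+3) = 36
One optimal cutting: 3 + 3 + 1 + 1 → €36.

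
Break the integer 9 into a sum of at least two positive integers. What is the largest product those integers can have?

Define m[k] = max over 1≤i<k of i · max(k−i, m[k−i]); the inner max lets the remainder stay uncut if that's better.
Small cases: m[2]=1, m[3]=2.
m[4] = 2×max(2,1) = 2×2 = 4
m[5] = 2×max(3,2) = 2×3 = 6
m[6] = 3×max(3,2) = 3×3 = 9
m[7] = 2×max(5,6) = 2×6 = 12
m[8] = 2×max(6,9) = 2×9 = 18
m[9] = 3×max(6,9) = 3×9 = 27
One optimal split: 3 + 3 + 3; product 3×3×3 = 27.

27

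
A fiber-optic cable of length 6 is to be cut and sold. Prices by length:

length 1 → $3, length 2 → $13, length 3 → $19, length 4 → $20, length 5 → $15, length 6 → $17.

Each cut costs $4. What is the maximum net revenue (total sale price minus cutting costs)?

34

Build net[k] bottom-up: net[k] = max over allowed piece i of (p[i] + net[k−i]) − 4 per cut.
net[1] = 3
net[2] = max(3+3-4, 13+0) = 13
net[3] = max(3+13-4, 13+3-4, 19+0) = 19
net[4] = max(3+19-4, 13+13-4, 19+3-4, 20+0) = 22
net[5] = max(3+22-4, 13+19-4, 19+13-4, 20+3-4, 15+0) = 28
net[6] = max(3+28-4, 13+22-4, 19+19-4, 20+13-4, 15+3-4, 17+0) = 34
One optimal plan: pieces 3 + 3 (1 cut) → $38 − $4 = $34.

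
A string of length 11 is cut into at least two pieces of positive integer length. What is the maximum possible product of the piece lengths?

54

Define prod[k] = max over 1≤i<k of i · max(k−i, prod[k−i]); the inner max lets the remainder stay uncut if that's better.
prod[2] = 1*max(1,0) = 1*1 = 1
prod[3] = 1*max(2,1) = 1*2 = 2
prod[4] = 2*max(2,1) = 2*2 = 4
prod[5] = 2*max(3,2) = 2*3 = 6
prod[6] = 3*max(3,2) = 3*3 = 9
prod[7] = 2*max(5,6) = 2*6 = 12
prod[8] = 2*max(6,9) = 2*9 = 18
prod[9] = 3*max(6,9) = 3*9 = 27
prod[10] = 2*max(8,18) = 2*18 = 36
prod[11] = 2*max(9,27) = 2*27 = 54
One optimal split: 3 + 3 + 3 + 2; product 3*3*3*2 = 54.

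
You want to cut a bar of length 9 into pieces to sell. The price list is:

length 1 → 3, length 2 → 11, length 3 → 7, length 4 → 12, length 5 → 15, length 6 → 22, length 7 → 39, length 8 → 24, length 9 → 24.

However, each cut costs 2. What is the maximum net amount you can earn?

Build v[k] bottom-up: v[k] = max over allowed piece i of (p[i] + v[k−i]) − 2 per cut.
v[1] = 3
v[2] = max(3+3-2, 11+0) = 11
v[3] = max(3+11-2, 11+3-2, 7+0) = 12
v[4] = max(3+12-2, 11+11-2, 7+3-2, 12+0) = 20
v[5] = max(3+20-2, 11+12-2, 7+11-2, 12+3-2, 15+0) = 21
v[6] = max(3+21-2, 11+20-2, 7+12-2, 12+11-2, 15+3-2, 22+0) = 29
v[7] = max(3+29-2, 11+21-2, 7+20-2, …, 22+3-2, 39+0) = 39
v[8] = max(3+39-2, 11+29-2, 7+21-2, …, 39+3-2, 24+0) = 40
v[9] = max(3+40-2, 11+39-2, 7+29-2, …, 24+3-2, 24+0) = 48
One optimal plan: pieces 7 + 2 (1 cut) → 50 − 2 = 48.

48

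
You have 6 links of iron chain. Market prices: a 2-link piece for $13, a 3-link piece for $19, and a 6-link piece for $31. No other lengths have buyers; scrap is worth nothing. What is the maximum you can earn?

39

Consider every possible first cut. best[k] is the best of p[i]+best[k−i] over all sellable i≤k.
best[1] = 0
best[2] = 13
best[3] = 19
best[4] = 26  (first piece 2, then best[2]=13)
best[5] = 32  (first piece 2, then best[3]=19)
best[6] = 39  (first piece 2, then best[4]=26)
One optimal cutting: 2 + 2 + 2 → $39.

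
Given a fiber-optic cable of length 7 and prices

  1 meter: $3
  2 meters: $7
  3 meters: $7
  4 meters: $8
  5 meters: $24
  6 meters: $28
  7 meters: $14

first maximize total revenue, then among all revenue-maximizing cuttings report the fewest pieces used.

Build r[k] bottom-up: r[k] = max over allowed piece i of (p[i] + r[k−i]).
r[1] = 3
r[2] = max(3+3, 7+0) = 7
r[3] = max(3+7, 7+3, 7+0) = 10
r[4] = max(3+10, 7+7, 7+3, 8+0) = 14
r[5] = max(3+14, 7+10, 7+7, 8+3, 24+0) = 24
r[6] = max(3+24, 7+14, 7+10, 8+7, 24+3, 28+0) = 28
r[7] = max(3+28, 7+24, 7+14, …, 28+3, 14+0) = 31
Maximum revenue is $31.
Now minimize piece count subject to staying optimal: for each k, pieces[k] = 1 + min over i with p[i]+r[k−i]=r[k] of pieces[k−i].
pieces[4] = 2
pieces[5] = 1
pieces[6] = 1
pieces[7] = 2

2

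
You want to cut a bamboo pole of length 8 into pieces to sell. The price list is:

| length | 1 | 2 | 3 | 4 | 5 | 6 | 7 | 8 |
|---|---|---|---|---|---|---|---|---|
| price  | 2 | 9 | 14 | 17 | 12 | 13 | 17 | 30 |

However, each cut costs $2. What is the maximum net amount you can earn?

33

Consider every possible first cut. net[k] is the best of p[i]+net[k−i] over all sellable i≤k, charging 2 whenever i<k.
net[1] = 2
net[2] = max(2+2-2, 9+0) = 9
net[3] = max(2+9-2, 9+2-2, 14+0) = 14
net[4] = max(2+14-2, 9+9-2, 14+2-2, 17+0) = 17
net[5] = max(2+17-2, 9+14-2, 14+9-2, 17+2-2, 12+0) = 21
net[6] = max(2+21-2, 9+17-2, 14+14-2, 17+9-2, 12+2-2, 13+0) = 26
net[7] = max(2+26-2, 9+21-2, 14+17-2, …, 13+2-2, 17+0) = 29
net[8] = max(2+29-2, 9+26-2, 14+21-2, …, 17+2-2, 30+0) = 33
One optimal plan: pieces 3 + 3 + 2 (2 cuts) → $37 − $4 = $33.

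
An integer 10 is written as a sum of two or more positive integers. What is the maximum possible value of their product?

36

Let m[k] be the best product for length k (with at least one cut). For each first piece i, the rest contributes max(k−i, m[k−i]).
m[2] = 1·max(1,0) = 1·1 = 1
m[3] = max(1·2, 2·1) = 2
m[4] = max(1·3, 2·2, 3·1) = 4
m[5] = max(1·4, 2·3, 3·2, 4·1) = 6
m[6] = max(1·6, 2·4, 3·3, 4·2, 5·1) = 9
m[7] = max(1·9, 2·6, 3·4, 4·3, 5·2, 6·1) = 12
m[8] = max(1·12, 2·9, 3·6, …, 6·2, 7·1) = 18
m[9] = max(1·18, 2·12, 3·9, …, 7·2, 8·1) = 27
m[10] = max(1·27, 2·18, 3·12, …, 8·2, 9·1) = 36
One optimal split: 3 + 3 + 2 + 2; product 3·3·2·2 = 36.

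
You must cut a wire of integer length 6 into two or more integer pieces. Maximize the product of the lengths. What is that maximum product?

9

Fill f[k] for k=2..6: at each k try every first piece i and multiply by the better of (k−i) uncut or f[k−i].
f[2] = 1×max(1,0) = 1×1 = 1
f[3] = 1×max(2,1) = 1×2 = 2
f[4] = 2×max(2,1) = 2×2 = 4
f[5] = 2×max(3,2) = 2×3 = 6
f[6] = 3×max(3,2) = 3×3 = 9
One optimal split: 3 + 3; product 3×3 = 9.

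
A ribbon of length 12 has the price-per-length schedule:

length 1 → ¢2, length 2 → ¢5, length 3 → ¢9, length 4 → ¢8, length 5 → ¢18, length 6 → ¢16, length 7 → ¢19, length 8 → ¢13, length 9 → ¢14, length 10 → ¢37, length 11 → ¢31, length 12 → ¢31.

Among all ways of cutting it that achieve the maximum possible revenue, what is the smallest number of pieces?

2

Let r[k] be the best obtainable value from length k. For each k, try every first piece i and keep the best of price[i] + r[k−i].
r[1] = 2
r[2] = 5
r[3] = 9
r[4] = 11  (first piece 1, then r[3]=9)
r[5] = 18
r[6] = 20  (first piece 1, then r[5]=18)
r[7] = 23  (first piece 2, then r[5]=18)
r[8] = 27  (first piece 3, then r[5]=18)
r[9] = 29  (first piece 1, then r[8]=27)
r[10] = 37
r[11] = 39  (first piece 1, then r[10]=37)
r[12] = 42  (first piece 2, then r[10]=37)
Maximum revenue is ¢42.
Now minimize piece count subject to staying optimal: for each k, pieces[k] = 1 + min over i with p[i]+r[k−i]=r[k] of pieces[k−i].
pieces[9] = 3
pieces[10] = 1
pieces[11] = 2
pieces[12] = 2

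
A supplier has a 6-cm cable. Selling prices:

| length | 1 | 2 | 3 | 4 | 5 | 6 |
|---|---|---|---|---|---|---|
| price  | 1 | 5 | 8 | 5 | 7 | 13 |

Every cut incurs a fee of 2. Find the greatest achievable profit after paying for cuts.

14

Build v[k] bottom-up: v[k] = max over allowed piece i of (p[i] + v[k−i]) − 2 per cut.
v[1] = 1
v[2] = max(1+1-2, 5+0) = 5
v[3] = max(1+5-2, 5+1-2, 8+0) = 8
v[4] = max(1+8-2, 5+5-2, 8+1-2, 5+0) = 8
v[5] = max(1+8-2, 5+8-2, 8+5-2, 5+1-2, 7+0) = 11
v[6] = max(1+11-2, 5+8-2, 8+8-2, 5+5-2, 7+1-2, 13+0) = 14
One optimal plan: pieces 3 + 3 (1 cut) → 16 − 2 = 14.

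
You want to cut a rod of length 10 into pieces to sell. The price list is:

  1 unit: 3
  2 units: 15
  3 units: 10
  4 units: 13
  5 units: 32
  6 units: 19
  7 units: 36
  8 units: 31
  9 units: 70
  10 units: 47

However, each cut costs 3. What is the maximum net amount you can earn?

Let v[k] be the best obtainable value from length k. For each k, try every first piece i and keep the best of price[i] + v[k−i] minus the 3 cut fee when i<k.
v[1] = 3
v[2] = max(3+3-3, 15+0) = 15
v[3] = max(3+15-3, 15+3-3, 10+0) = 15
v[4] = max(3+15-3, 15+15-3, 10+3-3, 13+0) = 27
v[5] = max(3+27-3, 15+15-3, 10+15-3, 13+3-3, 32+0) = 32
v[6] = max(3+32-3, 15+27-3, 10+15-3, 13+15-3, 32+3-3, 19+0) = 39
v[7] = max(3+39-3, 15+32-3, 10+27-3, …, 19+3-3, 36+0) = 44
v[8] = max(3+44-3, 15+39-3, 10+32-3, …, 36+3-3, 31+0) = 51
v[9] = max(3+51-3, 15+44-3, 10+39-3, …, 31+3-3, 70+0) = 70
v[10] = max(3+70-3, 15+51-3, 10+44-3, …, 70+3-3, 47+0) = 70
One optimal plan: pieces 9 + 1 (1 cut) → 73 − 3 = 70.

70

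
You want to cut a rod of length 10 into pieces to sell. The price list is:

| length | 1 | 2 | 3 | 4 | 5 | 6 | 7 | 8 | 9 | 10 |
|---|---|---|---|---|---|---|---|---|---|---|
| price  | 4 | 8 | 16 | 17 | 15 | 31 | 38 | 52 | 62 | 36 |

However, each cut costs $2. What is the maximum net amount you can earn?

64

Build r[k] bottom-up: r[k] = max over allowed piece i of (p[i] + r[k−i]) − 2 per cut.
r[1] = 4
r[2] = max(4+4-2, 8+0) = 8
r[3] = max(4+8-2, 8+4-2, 16+0) = 16
r[4] = max(4+16-2, 8+8-2, 16+4-2, 17+0) = 18
r[5] = max(4+18-2, 8+16-2, 16+8-2, 17+4-2, 15+0) = 22
r[6] = max(4+22-2, 8+18-2, 16+16-2, 17+8-2, 15+4-2, 31+0) = 31
r[7] = max(4+31-2, 8+22-2, 16+18-2, …, 31+4-2, 38+0) = 38
r[8] = max(4+38-2, 8+31-2, 16+22-2, …, 38+4-2, 52+0) = 52
r[9] = max(4+52-2, 8+38-2, 16+31-2, …, 52+4-2, 62+0) = 62
r[10] = max(4+62-2, 8+52-2, 16+38-2, …, 62+4-2, 36+0) = 64
One optimal plan: pieces 9 + 1 (1 cut) → $66 − $2 = $64.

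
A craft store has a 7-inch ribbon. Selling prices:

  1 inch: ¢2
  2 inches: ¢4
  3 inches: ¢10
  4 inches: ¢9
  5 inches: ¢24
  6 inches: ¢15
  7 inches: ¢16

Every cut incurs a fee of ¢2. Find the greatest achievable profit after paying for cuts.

Let r[k] be the best obtainable value from length k. For each k, try every first piece i and keep the best of price[i] + r[k−i] minus the 2 cut fee when i<k.
r[1] = 2
r[2] = 4
r[3] = 10
r[4] = 10  (first piece 1, then r[3]=10)
r[5] = 24
r[6] = 24  (first piece 1, then r[5]=24)
r[7] = 26  (first piece 2, then r[5]=24)
One optimal plan: pieces 5 + 2 (1 cut) → ¢28 − ¢2 = ¢26.

26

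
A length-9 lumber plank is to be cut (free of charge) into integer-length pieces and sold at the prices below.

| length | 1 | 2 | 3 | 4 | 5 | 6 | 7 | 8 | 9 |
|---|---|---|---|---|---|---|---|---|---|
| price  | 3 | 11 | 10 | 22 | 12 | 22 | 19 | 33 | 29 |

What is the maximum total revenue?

47

Consider every possible first cut. R[k] is the best of p[i]+R[k−i] over all sellable i≤k.
R[1] = 3
R[2] = max(3+3, 11+0) = 11
R[3] = max(3+11, 11+3, 10+0) = 14
R[4] = max(3+14, 11+11, 10+3, 22+0) = 22
R[5] = max(3+22, 11+14, 10+11, 22+3, 12+0) = 25
R[6] = max(3+25, 11+22, 10+14, 22+11, 12+3, 22+0) = 33
R[7] = max(3+33, 11+25, 10+22, …, 22+3, 19+0) = 36
R[8] = max(3+36, 11+33, 10+25, …, 19+3, 33+0) = 44
R[9] = max(3+44, 11+36, 10+33, …, 33+3, 29+0) = 47
One optimal cutting: 2 + 2 + 2 + 2 + 1 → $11 + $11 + $11 + $11 + $3 = $47.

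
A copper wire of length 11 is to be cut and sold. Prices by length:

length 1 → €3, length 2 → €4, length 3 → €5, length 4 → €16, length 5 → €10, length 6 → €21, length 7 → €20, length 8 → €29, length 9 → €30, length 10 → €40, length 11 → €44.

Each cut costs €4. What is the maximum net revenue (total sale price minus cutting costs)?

44

Build net[k] bottom-up: net[k] = max over allowed piece i of (p[i] + net[k−i]) − 4 per cut.
net[1] = 3
net[2] = max(3+3-4, 4+0) = 4
net[3] = max(3+4-4, 4+3-4, 5+0) = 5
net[4] = max(3+5-4, 4+4-4, 5+3-4, 16+0) = 16
net[5] = max(3+16-4, 4+5-4, 5+4-4, 16+3-4, 10+0) = 15
net[6] = max(3+15-4, 4+16-4, 5+5-4, 16+4-4, 10+3-4, 21+0) = 21
net[7] = max(3+21-4, 4+15-4, 5+16-4, …, 21+3-4, 20+0) = 20
net[8] = max(3+20-4, 4+21-4, 5+15-4, …, 20+3-4, 29+0) = 29
net[9] = max(3+29-4, 4+20-4, 5+21-4, …, 29+3-4, 30+0) = 30
net[10] = max(3+30-4, 4+29-4, 5+20-4, …, 30+3-4, 40+0) = 40
net[11] = max(3+40-4, 4+30-4, 5+29-4, …, 40+3-4, 44+0) = 44
Best is to make no cuts and sell whole for €44.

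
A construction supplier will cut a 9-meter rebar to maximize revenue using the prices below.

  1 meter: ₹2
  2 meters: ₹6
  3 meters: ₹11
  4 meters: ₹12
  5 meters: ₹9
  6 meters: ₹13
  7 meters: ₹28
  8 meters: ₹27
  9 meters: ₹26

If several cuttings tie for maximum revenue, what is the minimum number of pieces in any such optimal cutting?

2

Build r[k] bottom-up: r[k] = max over allowed piece i of (p[i] + r[k−i]).
r[1] = 2
r[2] = max(2+2, 6+0) = 6
r[3] = max(2+6, 6+2, 11+0) = 11
r[4] = max(2+11, 6+6, 11+2, 12+0) = 13
r[5] = max(2+13, 6+11, 11+6, 12+2, 9+0) = 17
r[6] = max(2+17, 6+13, 11+11, 12+6, 9+2, 13+0) = 22
r[7] = max(2+22, 6+17, 11+13, …, 13+2, 28+0) = 28
r[8] = max(2+28, 6+22, 11+17, …, 28+2, 27+0) = 30
r[9] = max(2+30, 6+28, 11+22, …, 27+2, 26+0) = 34
Maximum revenue is ₹34.
Now minimize piece count subject to staying optimal: for each k, pieces[k] = 1 + min over i with p[i]+r[k−i]=r[k] of pieces[k−i].
pieces[6] = 2
pieces[7] = 1
pieces[8] = 2
pieces[9] = 2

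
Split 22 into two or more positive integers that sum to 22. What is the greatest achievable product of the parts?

Define P[k] = max over 1≤i<k of i · max(k−i, P[k−i]); the inner max lets the remainder stay uncut if that's better.
P[2] = 1·max(1,0) = 1·1 = 1
P[3] = 1·max(2,1) = 1·2 = 2
P[4] = 2·max(2,1) = 2·2 = 4
P[5] = 2·max(3,2) = 2·3 = 6
P[6] = 3·max(3,2) = 3·3 = 9
P[7] = 2·max(5,6) = 2·6 = 12
P[8] = 2·max(6,9) = 2·9 = 18
P[9] = 3·max(6,9) = 3·9 = 27
P[10] = 2·max(8,18) = 2·18 = 36
P[11] = 2·max(9,27) = 2·27 = 54
P[12] = 3·max(9,27) = 3·27 = 81
P[13] = 2·max(11,54) = 2·54 = 108
P[14] = 2·max(12,81) = 2·81 = 162
P[15] = 3·max(12,81) = 3·81 = 243
P[16] = 2·max(14,162) = 2·162 = 324
P[17] = 2·max(15,243) = 2·243 = 486
P[18] = 3·max(15,243) = 3·243 = 729
P[19] = 2·max(17,486) = 2·486 = 972
P[20] = 2·max(18,729) = 2·729 = 1458
P[21] = 3·max(18,729) = 3·729 = 2187
P[22] = 2·max(20,1458) = 2·1458 = 2916
One optimal split: 3 + 3 + 3 + 3 + 3 + 3 + 2 + 2; product 3·3·3·3·3·3·2·2 = 2916.

2916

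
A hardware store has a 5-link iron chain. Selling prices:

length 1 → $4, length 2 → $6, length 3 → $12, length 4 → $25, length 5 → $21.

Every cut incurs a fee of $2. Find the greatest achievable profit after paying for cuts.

27

Consider every possible first cut. v[k] is the best of p[i]+v[k−i] over all sellable i≤k, charging 2 whenever i<k.
v[1] = 4
v[2] = max(4+4-2, 6+0) = 6
v[3] = max(4+6-2, 6+4-2, 12+0) = 12
v[4] = max(4+12-2, 6+6-2, 12+4-2, 25+0) = 25
v[5] = max(4+25-2, 6+12-2, 12+6-2, 25+4-2, 21+0) = 27
One optimal plan: pieces 4 + 1 (1 cut) → $29 − $2 = $27.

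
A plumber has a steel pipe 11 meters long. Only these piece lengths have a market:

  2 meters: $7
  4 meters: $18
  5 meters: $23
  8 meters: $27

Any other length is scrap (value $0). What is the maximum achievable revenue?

48

Let best[k] be the best obtainable value from length k. For each k, try every first piece i and keep the best of price[i] + best[k−i].
best[1] = 0
best[2] = 7
best[3] = 7
best[4] = max(7+7, 18+0) = 18
best[5] = max(7+7, 18+0, 23+0) = 23
best[6] = max(7+18, 18+7, 23+0) = 25
best[7] = max(7+23, 18+7, 23+7) = 30
best[8] = max(7+25, 18+18, 23+7, 27+0) = 36
best[9] = max(7+30, 18+23, 23+18, 27+0) = 41
best[10] = max(7+36, 18+25, 23+23, 27+7) = 46
best[11] = max(7+41, 18+30, 23+25, 27+7) = 48
One optimal cutting: 5 + 4 + 2 → $48.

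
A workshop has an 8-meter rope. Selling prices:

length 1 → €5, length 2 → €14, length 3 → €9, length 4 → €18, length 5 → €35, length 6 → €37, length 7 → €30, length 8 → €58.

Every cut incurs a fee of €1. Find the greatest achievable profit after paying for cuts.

58

Consider every possible first cut. net[k] is the best of p[i]+net[k−i] over all sellable i≤k, charging 1 whenever i<k.
net[1] = 5
net[2] = max(5+5-1, 14+0) = 14
net[3] = max(5+14-1, 14+5-1, 9+0) = 18
net[4] = max(5+18-1, 14+14-1, 9+5-1, 18+0) = 27
net[5] = max(5+27-1, 14+18-1, 9+14-1, 18+5-1, 35+0) = 35
net[6] = max(5+35-1, 14+27-1, 9+18-1, 18+14-1, 35+5-1, 37+0) = 40
net[7] = max(5+40-1, 14+35-1, 9+27-1, …, 37+5-1, 30+0) = 48
net[8] = max(5+48-1, 14+40-1, 9+35-1, …, 30+5-1, 58+0) = 58
Best is to make no cuts and sell whole for €58.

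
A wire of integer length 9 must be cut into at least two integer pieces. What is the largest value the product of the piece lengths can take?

Define g[k] = max over 1≤i<k of i · max(k−i, g[k−i]); the inner max lets the remainder stay uncut if that's better.
g[2] = 1×max(1,0) = 1×1 = 1
g[3] = 1×max(2,1) = 1×2 = 2
g[4] = 2×max(2,1) = 2×2 = 4
g[5] = 2×max(3,2) = 2×3 = 6
g[6] = 3×max(3,2) = 3×3 = 9
g[7] = 2×max(5,6) = 2×6 = 12
g[8] = 2×max(6,9) = 2×9 = 18
g[9] = 3×max(6,9) = 3×9 = 27
One optimal split: 3 + 3 + 3; product 3×3×3 = 27.

27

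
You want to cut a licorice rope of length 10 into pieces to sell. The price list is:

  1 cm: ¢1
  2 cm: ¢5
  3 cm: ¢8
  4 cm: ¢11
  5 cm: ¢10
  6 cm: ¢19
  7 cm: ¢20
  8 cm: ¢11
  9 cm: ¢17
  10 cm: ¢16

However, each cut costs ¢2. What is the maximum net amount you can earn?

Build v[k] bottom-up: v[k] = max over allowed piece i of (p[i] + v[k−i]) − 2 per cut.
v[1] = 1
v[2] = max(1+1-2, 5+0) = 5
v[3] = max(1+5-2, 5+1-2, 8+0) = 8
v[4] = max(1+8-2, 5+5-2, 8+1-2, 11+0) = 11
v[5] = max(1+11-2, 5+8-2, 8+5-2, 11+1-2, 10+0) = 11
v[6] = max(1+11-2, 5+11-2, 8+8-2, 11+5-2, 10+1-2, 19+0) = 19
v[7] = max(1+19-2, 5+11-2, 8+11-2, …, 19+1-2, 20+0) = 20
v[8] = max(1+20-2, 5+19-2, 8+11-2, …, 20+1-2, 11+0) = 22
v[9] = max(1+22-2, 5+20-2, 8+19-2, …, 11+1-2, 17+0) = 25
v[10] = max(1+25-2, 5+22-2, 8+20-2, …, 17+1-2, 16+0) = 28
One optimal plan: pieces 6 + 4 (1 cut) → ¢30 − ¢2 = ¢28.

28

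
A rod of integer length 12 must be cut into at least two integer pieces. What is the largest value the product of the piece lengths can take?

81

Define m[k] = max over 1≤i<k of i · max(k−i, m[k−i]); the inner max lets the remainder stay uncut if that's better.
m[2] = 1·max(1,0) = 1·1 = 1
m[3] = max(1·2, 2·1) = 2
m[4] = max(1·3, 2·2, 3·1) = 4
m[5] = max(1·4, 2·3, 3·2, 4·1) = 6
m[6] = max(1·6, 2·4, 3·3, 4·2, 5·1) = 9
m[7] = max(1·9, 2·6, 3·4, 4·3, 5·2, 6·1) = 12
m[8] = max(1·12, 2·9, 3·6, …, 6·2, 7·1) = 18
m[9] = max(1·18, 2·12, 3·9, …, 7·2, 8·1) = 27
m[10] = max(1·27, 2·18, 3·12, …, 8·2, 9·1) = 36
m[11] = max(1·36, 2·27, 3·18, …, 9·2, 10·1) = 54
m[12] = max(1·54, 2·36, 3·27, …, 10·2, 11·1) = 81
One optimal split: 3 + 3 + 3 + 3; product 3·3·3·3 = 81.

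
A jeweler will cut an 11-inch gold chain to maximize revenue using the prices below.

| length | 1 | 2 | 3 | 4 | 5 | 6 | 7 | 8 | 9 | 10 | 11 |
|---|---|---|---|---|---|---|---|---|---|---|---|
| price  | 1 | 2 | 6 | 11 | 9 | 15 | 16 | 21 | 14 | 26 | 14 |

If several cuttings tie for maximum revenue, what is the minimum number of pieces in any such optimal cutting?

Consider every possible first cut. r[k] is the best of p[i]+r[k−i] over all sellable i≤k.
r[1] = 1
r[2] = 2  (first piece 1, then r[1]=1)
r[3] = 6
r[4] = 11
r[5] = 12  (first piece 1, then r[4]=11)
r[6] = 15
r[7] = 17  (first piece 3, then r[4]=11)
r[8] = 22  (first piece 4, then r[4]=11)
r[9] = 23  (first piece 1, then r[8]=22)
r[10] = 26  (first piece 4, then r[6]=15)
r[11] = 28  (first piece 3, then r[8]=22)
Maximum revenue is $28.
Now minimize piece count subject to staying optimal: for each k, pieces[k] = 1 + min over i with p[i]+r[k−i]=r[k] of pieces[k−i].
pieces[8] = 2
pieces[9] = 3
pieces[10] = 1
pieces[11] = 3

3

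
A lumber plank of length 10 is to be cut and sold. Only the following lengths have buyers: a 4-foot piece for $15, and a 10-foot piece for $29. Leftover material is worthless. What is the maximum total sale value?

Build f[k] bottom-up: f[k] = max over allowed piece i of (p[i] + f[k−i]).
f[1] = 0
f[2] = 0
f[3] = 0
f[4] = 15
f[5] = 15
f[6] = 15
f[7] = 15
f[8] = 30  (first piece 4, then f[4]=15)
f[9] = 30
f[10] = 30
One optimal cutting: pieces 4 + 4 with 2 feet of scrap → $30.

30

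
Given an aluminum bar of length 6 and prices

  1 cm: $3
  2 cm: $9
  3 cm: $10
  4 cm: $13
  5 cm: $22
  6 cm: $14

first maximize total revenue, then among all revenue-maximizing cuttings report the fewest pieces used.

3

Build r[k] bottom-up: r[k] = max over allowed piece i of (p[i] + r[k−i]).
r[1] = 3
r[2] = 9
r[3] = 12  (first piece 1, then r[2]=9)
r[4] = 18  (first piece 2, then r[2]=9)
r[5] = 22
r[6] = 27  (first piece 2, then r[4]=18)
Maximum revenue is $27.
Now minimize piece count subject to staying optimal: for each k, pieces[k] = 1 + min over i with p[i]+r[k−i]=r[k] of pieces[k−i].
pieces[3] = 2
pieces[4] = 2
pieces[5] = 1
pieces[6] = 3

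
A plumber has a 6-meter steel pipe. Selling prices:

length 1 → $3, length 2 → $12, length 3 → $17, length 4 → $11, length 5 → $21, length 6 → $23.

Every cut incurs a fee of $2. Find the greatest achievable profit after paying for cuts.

Consider every possible first cut. r[k] is the best of p[i]+r[k−i] over all sellable i≤k, charging 2 whenever i<k.
r[1] = 3
r[2] = 12
r[3] = 17
r[4] = 22  (first piece 2, then r[2]=12)
r[5] = 27  (first piece 2, then r[3]=17)
r[6] = 32  (first piece 2, then r[4]=22)
One optimal plan: pieces 2 + 2 + 2 (2 cuts) → $36 − $4 = $32.

32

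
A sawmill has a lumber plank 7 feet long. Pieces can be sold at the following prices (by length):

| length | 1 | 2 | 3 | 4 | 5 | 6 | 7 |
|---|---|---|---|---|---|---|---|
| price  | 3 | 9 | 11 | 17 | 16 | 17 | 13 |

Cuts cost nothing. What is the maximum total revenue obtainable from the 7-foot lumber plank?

Let v[k] be the best obtainable value from length k. For each k, try every first piece i and keep the best of price[i] + v[k−i].
v[1] = 3
v[2] = 9
v[3] = 12  (first piece 1, then v[2]=9)
v[4] = 18  (first piece 2, then v[2]=9)
v[5] = 21  (first piece 1, then v[4]=18)
v[6] = 27  (first piece 2, then v[4]=18)
v[7] = 30  (first piece 1, then v[6]=27)
One optimal cutting: 2 + 2 + 2 + 1 → $9 + $9 + $9 + $3 = $30.

30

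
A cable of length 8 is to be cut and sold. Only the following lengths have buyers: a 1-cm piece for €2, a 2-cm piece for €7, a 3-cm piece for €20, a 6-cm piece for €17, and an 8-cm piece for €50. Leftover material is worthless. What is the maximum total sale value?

50

Let best[k] be the best obtainable value from length k. For each k, try every first piece i and keep the best of price[i] + best[k−i].
best[1] = 2
best[2] = max(2+2, 7+0) = 7
best[3] = max(2+7, 7+2, 20+0) = 20
best[4] = max(2+20, 7+7, 20+2) = 22
best[5] = max(2+22, 7+20, 20+7) = 27
best[6] = max(2+27, 7+22, 20+20, 17+0) = 40
best[7] = max(2+40, 7+27, 20+22, 17+2) = 42
best[8] = max(2+42, 7+40, 20+27, 17+7, 50+0) = 50
One optimal cutting: 8 → €50.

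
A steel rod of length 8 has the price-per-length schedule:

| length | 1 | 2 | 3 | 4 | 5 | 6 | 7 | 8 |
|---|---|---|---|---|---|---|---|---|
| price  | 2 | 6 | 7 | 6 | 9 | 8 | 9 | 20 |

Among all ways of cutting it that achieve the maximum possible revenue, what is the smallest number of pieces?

Let r[k] be the best obtainable value from length k. For each k, try every first piece i and keep the best of price[i] + r[k−i].
r[1] = 2
r[2] = max(2+2, 6+0) = 6
r[3] = max(2+6, 6+2, 7+0) = 8
r[4] = max(2+8, 6+6, 7+2, 6+0) = 12
r[5] = max(2+12, 6+8, 7+6, 6+2, 9+0) = 14
r[6] = max(2+14, 6+12, 7+8, 6+6, 9+2, 8+0) = 18
r[7] = max(2+18, 6+14, 7+12, …, 8+2, 9+0) = 20
r[8] = max(2+20, 6+18, 7+14, …, 9+2, 20+0) = 24
Maximum revenue is $24.
Now minimize piece count subject to staying optimal: for each k, pieces[k] = 1 + min over i with p[i]+r[k−i]=r[k] of pieces[k−i].
pieces[5] = 3
pieces[6] = 3
pieces[7] = 4
pieces[8] = 4

4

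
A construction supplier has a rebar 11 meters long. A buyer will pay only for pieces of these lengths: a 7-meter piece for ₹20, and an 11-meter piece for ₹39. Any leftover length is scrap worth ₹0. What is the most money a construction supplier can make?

Let best[k] be the best obtainable value from length k. For each k, try every first piece i and keep the best of price[i] + best[k−i].
best[1] = 0
best[2] = 0
best[3] = 0
best[4] = 0
best[5] = 0
best[6] = 0
best[7] = 20
best[8] = 20
best[9] = 20
best[10] = 20
best[11] = 39
One optimal cutting: 11 → ₹39.

39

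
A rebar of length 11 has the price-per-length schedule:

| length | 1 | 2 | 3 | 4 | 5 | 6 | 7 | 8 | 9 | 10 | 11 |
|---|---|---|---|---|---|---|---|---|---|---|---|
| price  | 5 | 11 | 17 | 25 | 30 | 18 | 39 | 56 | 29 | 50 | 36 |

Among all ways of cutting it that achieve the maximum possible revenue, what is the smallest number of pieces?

2

Let r[k] be the best obtainable value from length k. For each k, try every first piece i and keep the best of price[i] + r[k−i].
r[1] = 5
r[2] = 11
r[3] = 17
r[4] = 25
r[5] = 30  (first piece 1, then r[4]=25)
r[6] = 36  (first piece 2, then r[4]=25)
r[7] = 42  (first piece 3, then r[4]=25)
r[8] = 56
r[9] = 61  (first piece 1, then r[8]=56)
r[10] = 67  (first piece 2, then r[8]=56)
r[11] = 73  (first piece 3, then r[8]=56)
Maximum revenue is ₹73.
Now minimize piece count subject to staying optimal: for each k, pieces[k] = 1 + min over i with p[i]+r[k−i]=r[k] of pieces[k−i].
pieces[8] = 1
pieces[9] = 2
pieces[10] = 2
pieces[11] = 2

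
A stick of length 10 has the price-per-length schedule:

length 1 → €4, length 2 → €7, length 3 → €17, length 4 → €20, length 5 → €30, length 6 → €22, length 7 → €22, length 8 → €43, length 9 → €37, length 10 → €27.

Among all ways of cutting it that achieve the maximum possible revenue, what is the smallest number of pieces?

2

Let r[k] be the best obtainable value from length k. For each k, try every first piece i and keep the best of price[i] + r[k−i].
r[1] = 4
r[2] = max(4+4, 7+0) = 8
r[3] = max(4+8, 7+4, 17+0) = 17
r[4] = max(4+17, 7+8, 17+4, 20+0) = 21
r[5] = max(4+21, 7+17, 17+8, 20+4, 30+0) = 30
r[6] = max(4+30, 7+21, 17+17, 20+8, 30+4, 22+0) = 34
r[7] = max(4+34, 7+30, 17+21, …, 22+4, 22+0) = 38
r[8] = max(4+38, 7+34, 17+30, …, 22+4, 43+0) = 47
r[9] = max(4+47, 7+38, 17+34, …, 43+4, 37+0) = 51
r[10] = max(4+51, 7+47, 17+38, …, 37+4, 27+0) = 60
Maximum revenue is €60.
Now minimize piece count subject to staying optimal: for each k, pieces[k] = 1 + min over i with p[i]+r[k−i]=r[k] of pieces[k−i].
pieces[7] = 3
pieces[8] = 2
pieces[9] = 3
pieces[10] = 2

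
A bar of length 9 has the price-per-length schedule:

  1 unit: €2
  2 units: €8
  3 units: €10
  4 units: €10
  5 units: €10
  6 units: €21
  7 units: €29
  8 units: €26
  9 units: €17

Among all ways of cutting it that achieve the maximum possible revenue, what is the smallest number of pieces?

2

Consider every possible first cut. r[k] is the best of p[i]+r[k−i] over all sellable i≤k.
r[1] = 2
r[2] = max(2+2, 8+0) = 8
r[3] = max(2+8, 8+2, 10+0) = 10
r[4] = max(2+10, 8+8, 10+2, 10+0) = 16
r[5] = max(2+16, 8+10, 10+8, 10+2, 10+0) = 18
r[6] = max(2+18, 8+16, 10+10, 10+8, 10+2, 21+0) = 24
r[7] = max(2+24, 8+18, 10+16, …, 21+2, 29+0) = 29
r[8] = max(2+29, 8+24, 10+18, …, 29+2, 26+0) = 32
r[9] = max(2+32, 8+29, 10+24, …, 26+2, 17+0) = 37
Maximum revenue is €37.
Now minimize piece count subject to staying optimal: for each k, pieces[k] = 1 + min over i with p[i]+r[k−i]=r[k] of pieces[k−i].
pieces[6] = 3
pieces[7] = 1
pieces[8] = 4
pieces[9] = 2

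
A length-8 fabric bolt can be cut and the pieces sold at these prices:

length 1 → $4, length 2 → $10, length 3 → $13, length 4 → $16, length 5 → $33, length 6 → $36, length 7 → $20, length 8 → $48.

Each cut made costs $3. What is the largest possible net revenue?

Build r[k] bottom-up: r[k] = max over allowed piece i of (p[i] + r[k−i]) − 3 per cut.
r[1] = 4
r[2] = max(4+4-3, 10+0) = 10
r[3] = max(4+10-3, 10+4-3, 13+0) = 13
r[4] = max(4+13-3, 10+10-3, 13+4-3, 16+0) = 17
r[5] = max(4+17-3, 10+13-3, 13+10-3, 16+4-3, 33+0) = 33
r[6] = max(4+33-3, 10+17-3, 13+13-3, 16+10-3, 33+4-3, 36+0) = 36
r[7] = max(4+36-3, 10+33-3, 13+17-3, …, 36+4-3, 20+0) = 40
r[8] = max(4+40-3, 10+36-3, 13+33-3, …, 20+4-3, 48+0) = 48
Best is to make no cuts and sell whole for $48.

48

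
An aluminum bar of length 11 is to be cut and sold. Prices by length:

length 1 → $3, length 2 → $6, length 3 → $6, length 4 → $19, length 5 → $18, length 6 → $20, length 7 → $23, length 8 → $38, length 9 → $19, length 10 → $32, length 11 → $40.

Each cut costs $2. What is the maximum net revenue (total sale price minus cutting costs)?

Consider every possible first cut. r[k] is the best of p[i]+r[k−i] over all sellable i≤k, charging 2 whenever i<k.
r[1] = 3
r[2] = max(3+3-2, 6+0) = 6
r[3] = max(3+6-2, 6+3-2, 6+0) = 7
r[4] = max(3+7-2, 6+6-2, 6+3-2, 19+0) = 19
r[5] = max(3+19-2, 6+7-2, 6+6-2, 19+3-2, 18+0) = 20
r[6] = max(3+20-2, 6+19-2, 6+7-2, 19+6-2, 18+3-2, 20+0) = 23
r[7] = max(3+23-2, 6+20-2, 6+19-2, …, 20+3-2, 23+0) = 24
r[8] = max(3+24-2, 6+23-2, 6+20-2, …, 23+3-2, 38+0) = 38
r[9] = max(3+38-2, 6+24-2, 6+23-2, …, 38+3-2, 19+0) = 39
r[10] = max(3+39-2, 6+38-2, 6+24-2, …, 19+3-2, 32+0) = 42
r[11] = max(3+42-2, 6+39-2, 6+38-2, …, 32+3-2, 40+0) = 43
One optimal plan: pieces 8 + 2 + 1 (2 cuts) → $47 − $4 = $43.

43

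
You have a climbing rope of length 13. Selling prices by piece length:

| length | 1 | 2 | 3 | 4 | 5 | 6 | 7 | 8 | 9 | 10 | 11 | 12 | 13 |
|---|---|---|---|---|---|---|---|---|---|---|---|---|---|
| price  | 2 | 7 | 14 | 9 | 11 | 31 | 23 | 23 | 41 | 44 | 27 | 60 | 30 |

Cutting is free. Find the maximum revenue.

Consider every possible first cut. r[k] is the best of p[i]+r[k−i] over all sellable i≤k.
r[1] = 2
r[2] = max(2+2, 7+0) = 7
r[3] = max(2+7, 7+2, 14+0) = 14
r[4] = max(2+14, 7+7, 14+2, 9+0) = 16
r[5] = max(2+16, 7+14, 14+7, 9+2, 11+0) = 21
r[6] = max(2+21, 7+16, 14+14, 9+7, 11+2, 31+0) = 31
r[7] = max(2+31, 7+21, 14+16, …, 31+2, 23+0) = 33
r[8] = max(2+33, 7+31, 14+21, …, 23+2, 23+0) = 38
r[9] = max(2+38, 7+33, 14+31, …, 23+2, 41+0) = 45
r[10] = max(2+45, 7+38, 14+33, …, 41+2, 44+0) = 47
r[11] = max(2+47, 7+45, 14+38, …, 44+2, 27+0) = 52
r[12] = max(2+52, 7+47, 14+45, …, 27+2, 60+0) = 62
r[13] = max(2+62, 7+52, 14+47, …, 60+2, 30+0) = 64
One optimal cutting: 6 + 6 + 1 → €31 + €31 + €2 = €64.

64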